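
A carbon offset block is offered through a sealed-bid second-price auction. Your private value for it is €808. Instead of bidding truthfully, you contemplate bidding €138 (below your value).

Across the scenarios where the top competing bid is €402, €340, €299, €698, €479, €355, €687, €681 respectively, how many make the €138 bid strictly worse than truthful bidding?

The deviation hurts exactly when the highest competing bid lies strictly between €138 and €808 — underbidding then forfeits a profitable win.
€402: inside the interval → strictly worse (loss €406).
€340: inside the interval → strictly worse (loss €468).
€299: inside the interval → strictly worse (loss €509).
€698: inside the interval → strictly worse (loss €110).
€479: inside the interval → strictly worse (loss €329).
€355: inside the interval → strictly worse (loss €453).
€687: inside the interval → strictly worse (loss €121).
€681: inside the interval → strictly worse (loss €127).
Count: 8.

8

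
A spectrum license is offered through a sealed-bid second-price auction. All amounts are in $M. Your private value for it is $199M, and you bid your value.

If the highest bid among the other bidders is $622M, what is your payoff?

Your bid $199M is below the highest competing bid $622M, so you lose.
A losing bidder pays nothing and receives nothing: payoff = $0M.

$0M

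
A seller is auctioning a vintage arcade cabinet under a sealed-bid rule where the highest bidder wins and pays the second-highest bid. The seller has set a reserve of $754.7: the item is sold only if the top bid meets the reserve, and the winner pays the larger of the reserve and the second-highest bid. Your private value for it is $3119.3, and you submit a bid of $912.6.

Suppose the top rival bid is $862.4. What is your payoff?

Your bid $912.6 is the highest and exceeds the reserve.
Price = max(second-highest bid, reserve) = max($862.4, $754.7) = $862.4.
Payoff = $3119.3 − $862.4 = $2256.9.

$2256.9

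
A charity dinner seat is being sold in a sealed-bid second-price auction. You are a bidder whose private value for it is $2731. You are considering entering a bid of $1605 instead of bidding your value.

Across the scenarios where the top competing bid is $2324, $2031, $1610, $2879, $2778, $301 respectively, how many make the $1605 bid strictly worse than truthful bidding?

The deviation hurts exactly when the highest competing bid lies strictly between $1605 and $2731 — underbidding then forfeits a profitable win.
$2324: inside the interval → strictly worse (loss $407).
$2031: inside the interval → strictly worse (loss $700).
$1610: inside the interval → strictly worse (loss $1121).
$2879: above both → same outcome either way.
$2778: above both → same outcome either way.
$301: below both → same outcome either way.
Count: 3.

3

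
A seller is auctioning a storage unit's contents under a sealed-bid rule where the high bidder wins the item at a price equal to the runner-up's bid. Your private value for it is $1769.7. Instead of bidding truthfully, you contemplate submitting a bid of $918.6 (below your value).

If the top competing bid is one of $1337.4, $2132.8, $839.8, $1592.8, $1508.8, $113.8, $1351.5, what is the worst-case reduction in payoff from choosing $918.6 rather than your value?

$432.3

$1337.4: truthful gives $432.3, deviation gives $0 → loss $432.3.
$2132.8: same outcome either way → loss $0.
$839.8: same outcome either way → loss $0.
$1592.8: truthful gives $176.9, deviation gives $0 → loss $176.9.
$1508.8: truthful gives $260.9, deviation gives $0 → loss $260.9.
$113.8: same outcome either way → loss $0.
$1351.5: truthful gives $418.2, deviation gives $0 → loss $418.2.
Maximum loss: $432.3.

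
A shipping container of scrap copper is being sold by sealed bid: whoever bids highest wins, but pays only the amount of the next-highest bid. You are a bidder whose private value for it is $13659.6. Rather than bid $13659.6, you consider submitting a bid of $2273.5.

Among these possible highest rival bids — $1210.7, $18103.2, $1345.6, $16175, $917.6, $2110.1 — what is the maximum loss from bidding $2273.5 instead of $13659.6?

$0

$1210.7: same outcome either way → loss $0.
$18103.2: same outcome either way → loss $0.
$1345.6: same outcome either way → loss $0.
$16175: same outcome either way → loss $0.
$917.6: same outcome either way → loss $0.
$2110.1: same outcome either way → loss $0.
Maximum loss: $0.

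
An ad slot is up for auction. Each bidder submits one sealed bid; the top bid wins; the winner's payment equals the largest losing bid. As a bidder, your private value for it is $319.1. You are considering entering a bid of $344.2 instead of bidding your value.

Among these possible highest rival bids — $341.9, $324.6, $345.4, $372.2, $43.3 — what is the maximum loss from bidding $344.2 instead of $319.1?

$341.9: truthful gives $0, deviation gives −$22.8 → loss $22.8.
$324.6: truthful gives $0, deviation gives −$5.5 → loss $5.5.
$345.4: same outcome either way → loss $0.
$372.2: same outcome either way → loss $0.
$43.3: same outcome either way → loss $0.
Maximum loss: $22.8.

$22.8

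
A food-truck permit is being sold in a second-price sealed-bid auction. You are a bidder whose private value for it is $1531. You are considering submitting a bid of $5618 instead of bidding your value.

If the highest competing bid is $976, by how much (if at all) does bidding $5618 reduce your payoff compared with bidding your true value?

$0

Bidding your value $1531: you win (since $1531 > $976) and pay $976. Payoff $555.
Bidding $5618: you win and pay $976. Payoff $1531 − $976 = $555.
Difference = $555 − $555 = $0; both bids lead to the same outcome because the competing bid is below both your value and your alternative bid.
Because the price is fixed by the runner-up's bid, deviating from your value can only change a good outcome into a bad one — never the reverse.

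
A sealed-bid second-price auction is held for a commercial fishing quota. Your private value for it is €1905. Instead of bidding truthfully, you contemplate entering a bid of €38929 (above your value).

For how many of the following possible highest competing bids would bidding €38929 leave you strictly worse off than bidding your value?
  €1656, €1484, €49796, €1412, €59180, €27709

The deviation hurts exactly when the highest competing bid lies strictly between €1905 and €38929 — overbidding then wins at a price above your value.
€1656: below both → same outcome either way.
€1484: below both → same outcome either way.
€49796: above both → same outcome either way.
€1412: below both → same outcome either way.
€59180: above both → same outcome either way.
€27709: inside the interval → strictly worse (loss €25804).
Count: 1.

1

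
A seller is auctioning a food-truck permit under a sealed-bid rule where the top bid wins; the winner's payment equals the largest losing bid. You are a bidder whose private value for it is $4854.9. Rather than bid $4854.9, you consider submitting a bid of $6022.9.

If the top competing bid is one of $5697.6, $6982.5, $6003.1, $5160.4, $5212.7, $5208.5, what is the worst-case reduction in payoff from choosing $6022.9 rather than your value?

$1148.2

$5697.6: truthful gives $0, deviation gives −$842.7 → loss $842.7.
$6982.5: same outcome either way → loss $0.
$6003.1: truthful gives $0, deviation gives −$1148.2 → loss $1148.2.
$5160.4: truthful gives $0, deviation gives −$305.5 → loss $305.5.
$5212.7: truthful gives $0, deviation gives −$357.8 → loss $357.8.
$5208.5: truthful gives $0, deviation gives −$353.6 → loss $353.6.
Maximum loss: $1148.2.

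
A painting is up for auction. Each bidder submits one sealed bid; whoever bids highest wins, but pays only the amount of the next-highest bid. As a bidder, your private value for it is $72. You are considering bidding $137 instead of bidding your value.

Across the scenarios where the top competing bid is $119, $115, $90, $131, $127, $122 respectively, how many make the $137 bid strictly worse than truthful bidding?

6

The deviation hurts exactly when the highest competing bid lies strictly between $72 and $137 — overbidding then wins at a price above your value.
$119: inside the interval → strictly worse (loss $47).
$115: inside the interval → strictly worse (loss $43).
$90: inside the interval → strictly worse (loss $18).
$131: inside the interval → strictly worse (loss $59).
$127: inside the interval → strictly worse (loss $55).
$122: inside the interval → strictly worse (loss $50).
Count: 6.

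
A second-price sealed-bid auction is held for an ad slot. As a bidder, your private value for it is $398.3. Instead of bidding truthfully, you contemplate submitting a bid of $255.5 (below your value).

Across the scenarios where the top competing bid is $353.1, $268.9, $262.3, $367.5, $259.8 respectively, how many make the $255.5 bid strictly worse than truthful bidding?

5

The deviation hurts exactly when the highest competing bid lies strictly between $255.5 and $398.3 — underbidding then forfeits a profitable win.
$353.1: inside the interval → strictly worse (loss $45.2).
$268.9: inside the interval → strictly worse (loss $129.4).
$262.3: inside the interval → strictly worse (loss $136).
$367.5: inside the interval → strictly worse (loss $30.8).
$259.8: inside the interval → strictly worse (loss $138.5).
Count: 5.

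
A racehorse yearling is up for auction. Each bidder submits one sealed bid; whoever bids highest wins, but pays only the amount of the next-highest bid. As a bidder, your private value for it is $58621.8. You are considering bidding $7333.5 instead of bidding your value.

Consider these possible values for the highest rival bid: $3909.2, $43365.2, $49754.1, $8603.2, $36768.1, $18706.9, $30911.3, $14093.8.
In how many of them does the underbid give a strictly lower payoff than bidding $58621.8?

7

The deviation hurts exactly when the highest competing bid lies strictly between $7333.5 and $58621.8 — underbidding then forfeits a profitable win.
$3909.2: below both → same outcome either way.
$43365.2: inside the interval → strictly worse (loss $15256.6).
$49754.1: inside the interval → strictly worse (loss $8867.7).
$8603.2: inside the interval → strictly worse (loss $50018.6).
$36768.1: inside the interval → strictly worse (loss $21853.7).
$18706.9: inside the interval → strictly worse (loss $39914.9).
$30911.3: inside the interval → strictly worse (loss $27710.5).
$14093.8: inside the interval → strictly worse (loss $44528).
Count: 7.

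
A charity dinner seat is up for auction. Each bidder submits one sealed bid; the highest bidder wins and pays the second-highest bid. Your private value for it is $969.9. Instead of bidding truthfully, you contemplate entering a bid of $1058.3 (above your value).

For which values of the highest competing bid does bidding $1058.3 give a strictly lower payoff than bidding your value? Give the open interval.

($969.9, $1058.3)

If the competing bid is below $969.9, both bids win at the same price — no difference.
If it is above $1058.3, both bids lose — no difference.
If it lies strictly between $969.9 and $1058.3, bidding your value loses (payoff 0) while bidding $1058.3 wins at a price above your value (payoff negative).
So the deviation strictly hurts on the open interval ($969.9, $1058.3).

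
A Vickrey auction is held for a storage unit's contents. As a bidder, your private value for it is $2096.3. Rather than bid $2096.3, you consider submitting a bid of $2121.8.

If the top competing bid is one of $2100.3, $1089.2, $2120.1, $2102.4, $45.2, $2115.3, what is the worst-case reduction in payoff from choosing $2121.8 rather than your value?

$2100.3: truthful gives $0, deviation gives −$4 → loss $4.
$1089.2: same outcome either way → loss $0.
$2120.1: truthful gives $0, deviation gives −$23.8 → loss $23.8.
$2102.4: truthful gives $0, deviation gives −$6.1 → loss $6.1.
$45.2: same outcome either way → loss $0.
$2115.3: truthful gives $0, deviation gives −$19 → loss $19.
Maximum loss: $23.8.

$23.8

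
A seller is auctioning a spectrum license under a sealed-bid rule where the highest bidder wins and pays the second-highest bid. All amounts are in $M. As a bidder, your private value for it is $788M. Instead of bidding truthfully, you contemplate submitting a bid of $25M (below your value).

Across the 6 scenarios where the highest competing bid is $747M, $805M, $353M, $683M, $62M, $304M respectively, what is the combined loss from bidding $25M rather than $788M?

$1791M

The deviation costs you only when the competing bid falls strictly between $25M and $788M; elsewhere both bids give the same outcome.
$747M: truthful payoff $41M, deviation payoff $0M → loss $41M.
$805M: outcomes coincide → loss $0M.
$353M: truthful payoff $435M, deviation payoff $0M → loss $435M.
$683M: truthful payoff $105M, deviation payoff $0M → loss $105M.
$62M: truthful payoff $726M, deviation payoff $0M → loss $726M.
$304M: truthful payoff $484M, deviation payoff $0M → loss $484M.
Total loss = $41M + $435M + $105M + $726M + $484M = $1791M.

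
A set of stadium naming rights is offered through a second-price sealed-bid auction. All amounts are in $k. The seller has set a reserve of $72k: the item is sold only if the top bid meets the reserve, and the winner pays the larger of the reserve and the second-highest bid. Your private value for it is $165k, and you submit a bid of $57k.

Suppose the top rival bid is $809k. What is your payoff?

$0k

Your bid $57k is below the highest competing bid $809k, so you lose. Payoff $0k.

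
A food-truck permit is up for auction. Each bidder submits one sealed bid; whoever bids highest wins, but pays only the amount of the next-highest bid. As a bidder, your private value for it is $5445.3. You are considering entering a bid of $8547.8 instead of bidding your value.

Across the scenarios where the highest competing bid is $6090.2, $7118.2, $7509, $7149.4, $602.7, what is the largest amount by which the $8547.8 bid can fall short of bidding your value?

$6090.2: truthful gives $0, deviation gives −$644.9 → loss $644.9.
$7118.2: truthful gives $0, deviation gives −$1672.9 → loss $1672.9.
$7509: truthful gives $0, deviation gives −$2063.7 → loss $2063.7.
$7149.4: truthful gives $0, deviation gives −$1704.1 → loss $1704.1.
$602.7: same outcome either way → loss $0.
Maximum loss: $2063.7.

$2063.7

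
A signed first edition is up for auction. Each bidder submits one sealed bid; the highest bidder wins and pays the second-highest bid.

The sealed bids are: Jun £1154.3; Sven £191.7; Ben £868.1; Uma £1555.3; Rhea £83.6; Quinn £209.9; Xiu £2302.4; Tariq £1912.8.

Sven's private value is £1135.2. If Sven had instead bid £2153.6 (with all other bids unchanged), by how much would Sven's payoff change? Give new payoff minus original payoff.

£0

The highest bid among the other bidders is £2302.4; Sven's bid doesn't change that.
Original bid £191.7: Sven is not highest (top rival bid is £2302.4); payoff £0.
Alternative bid £2153.6: Sven is not highest (top rival bid is £2302.4); payoff £0.
Change in payoff = £0 − (£0) = £0.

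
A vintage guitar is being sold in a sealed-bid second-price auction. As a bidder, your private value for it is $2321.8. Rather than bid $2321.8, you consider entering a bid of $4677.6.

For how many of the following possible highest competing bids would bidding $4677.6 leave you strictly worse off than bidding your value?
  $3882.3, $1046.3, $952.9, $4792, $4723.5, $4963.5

The deviation hurts exactly when the highest competing bid lies strictly between $2321.8 and $4677.6 — overbidding then wins at a price above your value.
$3882.3: inside the interval → strictly worse (loss $1560.5).
$1046.3: below both → same outcome either way.
$952.9: below both → same outcome either way.
$4792: above both → same outcome either way.
$4723.5: above both → same outcome either way.
$4963.5: above both → same outcome either way.
Count: 1.

1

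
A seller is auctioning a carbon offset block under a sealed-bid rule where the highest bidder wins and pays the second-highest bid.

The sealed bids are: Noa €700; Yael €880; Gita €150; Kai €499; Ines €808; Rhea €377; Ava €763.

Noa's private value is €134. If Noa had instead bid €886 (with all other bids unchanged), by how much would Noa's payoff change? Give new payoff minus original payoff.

−€746

The highest bid among the other bidders is €880; Noa's bid doesn't change that.
Original bid €700: Noa is not highest (top rival bid is €880); payoff €0.
Alternative bid €886: Noa is highest, pays the top rival bid €880; payoff €134 − €880 = −€746.
Change in payoff = −€746 − (€0) = −€746.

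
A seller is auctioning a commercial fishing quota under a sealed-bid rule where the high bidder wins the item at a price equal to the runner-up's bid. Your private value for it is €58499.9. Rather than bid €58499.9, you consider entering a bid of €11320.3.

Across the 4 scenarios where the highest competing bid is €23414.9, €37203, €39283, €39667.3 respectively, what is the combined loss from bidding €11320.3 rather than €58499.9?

€94431.4

The deviation costs you only when the competing bid falls strictly between €11320.3 and €58499.9; elsewhere both bids give the same outcome.
€23414.9: truthful payoff €35085, deviation payoff €0 → loss €35085.
€37203: truthful payoff €21296.9, deviation payoff €0 → loss €21296.9.
€39283: truthful payoff €19216.9, deviation payoff €0 → loss €19216.9.
€39667.3: truthful payoff €18832.6, deviation payoff €0 → loss €18832.6.
Total loss = €35085 + €21296.9 + €19216.9 + €18832.6 = €94431.4.
In a second-price auction your bid sets only whether you win, not what you pay, so bidding your true value is weakly dominant.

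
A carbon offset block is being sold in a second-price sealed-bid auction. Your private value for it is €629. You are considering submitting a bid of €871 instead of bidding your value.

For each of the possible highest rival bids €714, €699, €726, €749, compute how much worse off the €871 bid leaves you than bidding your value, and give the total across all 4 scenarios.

The deviation costs you only when the competing bid falls strictly between €629 and €871; elsewhere both bids give the same outcome.
€714: truthful payoff €0, deviation payoff −€85 → loss €85.
€699: truthful payoff €0, deviation payoff −€70 → loss €70.
€726: truthful payoff €0, deviation payoff −€97 → loss €97.
€749: truthful payoff €0, deviation payoff −€120 → loss €120.
Total loss = €85 + €70 + €97 + €120 = €372.

€372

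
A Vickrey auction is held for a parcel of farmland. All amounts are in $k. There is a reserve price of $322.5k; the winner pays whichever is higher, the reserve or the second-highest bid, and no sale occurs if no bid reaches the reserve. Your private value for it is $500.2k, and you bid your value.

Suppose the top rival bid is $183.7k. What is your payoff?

Your bid $500.2k is the highest and exceeds the reserve.
Price = max(second-highest bid, reserve) = max($183.7k, $322.5k) = $322.5k.
Payoff = $500.2k − $322.5k = $177.7k.

$177.7k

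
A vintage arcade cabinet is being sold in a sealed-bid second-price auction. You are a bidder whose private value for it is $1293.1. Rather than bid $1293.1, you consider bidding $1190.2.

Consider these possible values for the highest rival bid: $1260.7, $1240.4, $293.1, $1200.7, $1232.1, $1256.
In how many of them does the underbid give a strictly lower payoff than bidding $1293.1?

5

The deviation hurts exactly when the highest competing bid lies strictly between $1190.2 and $1293.1 — underbidding then forfeits a profitable win.
$1260.7: inside the interval → strictly worse (loss $32.4).
$1240.4: inside the interval → strictly worse (loss $52.7).
$293.1: below both → same outcome either way.
$1200.7: inside the interval → strictly worse (loss $92.4).
$1232.1: inside the interval → strictly worse (loss $61).
$1256: inside the interval → strictly worse (loss $37.1).
Count: 5.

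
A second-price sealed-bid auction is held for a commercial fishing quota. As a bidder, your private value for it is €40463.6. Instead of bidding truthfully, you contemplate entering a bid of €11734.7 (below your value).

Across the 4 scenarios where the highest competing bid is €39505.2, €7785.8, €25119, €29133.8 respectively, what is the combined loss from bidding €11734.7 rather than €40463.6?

€27632.8

The deviation costs you only when the competing bid falls strictly between €11734.7 and €40463.6; elsewhere both bids give the same outcome.
€39505.2: truthful payoff €958.4, deviation payoff €0 → loss €958.4.
€7785.8: outcomes coincide → loss €0.
€25119: truthful payoff €15344.6, deviation payoff €0 → loss €15344.6.
€29133.8: truthful payoff €11329.8, deviation payoff €0 → loss €11329.8.
Total loss = €958.4 + €15344.6 + €11329.8 = €27632.8.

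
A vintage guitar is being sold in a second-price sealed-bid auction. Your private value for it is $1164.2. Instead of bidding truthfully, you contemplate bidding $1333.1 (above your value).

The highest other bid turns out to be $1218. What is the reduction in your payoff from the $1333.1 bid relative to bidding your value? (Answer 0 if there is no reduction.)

Bidding your value $1164.2: you lose (since $1164.2 < $1218). Payoff $0.
Bidding $1333.1: you win and pay $1218. Payoff $1164.2 − $1218 = −$53.8.
The competing bid $1218 lies between your value and your inflated bid, so overbidding wins an item priced above your value.
Loss from deviating = $0 − (−$53.8) = $53.8.

$53.8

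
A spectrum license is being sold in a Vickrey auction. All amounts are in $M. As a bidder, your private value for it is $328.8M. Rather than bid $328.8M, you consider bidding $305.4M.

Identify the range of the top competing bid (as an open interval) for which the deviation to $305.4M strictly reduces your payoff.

If the competing bid is below $305.4M, both bids win at the same price — no difference.
If it is above $328.8M, both bids lose — no difference.
If it lies strictly between $305.4M and $328.8M, bidding your value wins at a price below your value (positive payoff) while bidding $305.4M loses (payoff 0).
So the deviation strictly hurts on the open interval ($305.4M, $328.8M).

($305.4M, $328.8M)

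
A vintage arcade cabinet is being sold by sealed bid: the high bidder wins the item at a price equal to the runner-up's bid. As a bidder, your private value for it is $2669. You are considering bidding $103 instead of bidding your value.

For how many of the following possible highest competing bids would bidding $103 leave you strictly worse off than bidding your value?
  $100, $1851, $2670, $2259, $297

3

The deviation hurts exactly when the highest competing bid lies strictly between $103 and $2669 — underbidding then forfeits a profitable win.
$100: below both → same outcome either way.
$1851: inside the interval → strictly worse (loss $818).
$2670: above both → same outcome either way.
$2259: inside the interval → strictly worse (loss $410).
$297: inside the interval → strictly worse (loss $2372).
Count: 3.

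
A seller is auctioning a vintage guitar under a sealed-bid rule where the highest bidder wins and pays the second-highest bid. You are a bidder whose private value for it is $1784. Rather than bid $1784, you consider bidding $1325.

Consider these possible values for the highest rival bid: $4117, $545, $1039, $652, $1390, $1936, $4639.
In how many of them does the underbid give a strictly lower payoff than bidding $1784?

The deviation hurts exactly when the highest competing bid lies strictly between $1325 and $1784 — underbidding then forfeits a profitable win.
$4117: above both → same outcome either way.
$545: below both → same outcome either way.
$1039: below both → same outcome either way.
$652: below both → same outcome either way.
$1390: inside the interval → strictly worse (loss $394).
$1936: above both → same outcome either way.
$4639: above both → same outcome either way.
Count: 1.

1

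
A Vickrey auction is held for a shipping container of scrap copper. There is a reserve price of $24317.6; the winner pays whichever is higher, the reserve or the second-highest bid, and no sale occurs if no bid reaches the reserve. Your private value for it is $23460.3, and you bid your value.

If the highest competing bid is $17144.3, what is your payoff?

$0

Your bid $23460.3 is the highest bid but falls below the reserve $24317.6, so the item goes unsold. Payoff $0.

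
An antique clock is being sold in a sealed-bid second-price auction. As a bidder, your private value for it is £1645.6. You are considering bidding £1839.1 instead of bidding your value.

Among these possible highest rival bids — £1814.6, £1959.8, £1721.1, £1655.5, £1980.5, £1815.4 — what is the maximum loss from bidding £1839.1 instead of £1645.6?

£169.8

£1814.6: truthful gives £0, deviation gives −£169 → loss £169.
£1959.8: same outcome either way → loss £0.
£1721.1: truthful gives £0, deviation gives −£75.5 → loss £75.5.
£1655.5: truthful gives £0, deviation gives −£9.9 → loss £9.9.
£1980.5: same outcome either way → loss £0.
£1815.4: truthful gives £0, deviation gives −£169.8 → loss £169.8.
Maximum loss: £169.8.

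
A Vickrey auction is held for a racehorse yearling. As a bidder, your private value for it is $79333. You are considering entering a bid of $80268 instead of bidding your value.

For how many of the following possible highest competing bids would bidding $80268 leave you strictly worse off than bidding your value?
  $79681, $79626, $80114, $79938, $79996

5

The deviation hurts exactly when the highest competing bid lies strictly between $79333 and $80268 — overbidding then wins at a price above your value.
$79681: inside the interval → strictly worse (loss $348).
$79626: inside the interval → strictly worse (loss $293).
$80114: inside the interval → strictly worse (loss $781).
$79938: inside the interval → strictly worse (loss $605).
$79996: inside the interval → strictly worse (loss $663).
Count: 5.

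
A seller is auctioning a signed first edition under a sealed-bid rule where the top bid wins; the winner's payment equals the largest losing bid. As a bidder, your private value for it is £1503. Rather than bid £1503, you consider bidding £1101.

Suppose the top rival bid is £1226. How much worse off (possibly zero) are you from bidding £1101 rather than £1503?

£277

Bidding your value £1503: you win (since £1503 > £1226) and pay £1226. Payoff £277.
Bidding £1101: you lose. Payoff £0.
The competing bid £1226 lies between your shaded bid and your value, so underbidding forfeits an item you could have won at a profitable price.
Loss from deviating = £277 − (£0) = £277.
Truthful bidding weakly dominates here: raising your bid can only win items priced above your value, and lowering it can only forfeit items priced below.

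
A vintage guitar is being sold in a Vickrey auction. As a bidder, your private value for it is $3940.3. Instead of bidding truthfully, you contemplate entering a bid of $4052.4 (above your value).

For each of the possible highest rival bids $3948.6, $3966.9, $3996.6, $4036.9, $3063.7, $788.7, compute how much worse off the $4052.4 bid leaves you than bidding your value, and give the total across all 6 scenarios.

The deviation costs you only when the competing bid falls strictly between $3940.3 and $4052.4; elsewhere both bids give the same outcome.
$3948.6: truthful payoff $0, deviation payoff −$8.3 → loss $8.3.
$3966.9: truthful payoff $0, deviation payoff −$26.6 → loss $26.6.
$3996.6: truthful payoff $0, deviation payoff −$56.3 → loss $56.3.
$4036.9: truthful payoff $0, deviation payoff −$96.6 → loss $96.6.
$3063.7: outcomes coincide → loss $0.
$788.7: outcomes coincide → loss $0.
Total loss = $8.3 + $26.6 + $56.3 + $96.6 = $187.8.

$187.8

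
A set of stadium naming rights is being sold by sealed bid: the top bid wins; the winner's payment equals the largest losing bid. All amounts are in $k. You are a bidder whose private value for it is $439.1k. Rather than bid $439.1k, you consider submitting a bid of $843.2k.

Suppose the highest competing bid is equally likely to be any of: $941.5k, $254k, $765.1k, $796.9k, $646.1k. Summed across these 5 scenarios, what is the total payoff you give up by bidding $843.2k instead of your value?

The deviation costs you only when the competing bid falls strictly between $439.1k and $843.2k; elsewhere both bids give the same outcome.
$941.5k: outcomes coincide → loss $0k.
$254k: outcomes coincide → loss $0k.
$765.1k: truthful payoff $0k, deviation payoff −$326k → loss $326k.
$796.9k: truthful payoff $0k, deviation payoff −$357.8k → loss $357.8k.
$646.1k: truthful payoff $0k, deviation payoff −$207k → loss $207k.
Total loss = $326k + $357.8k + $207k = $890.8k.

$890.8k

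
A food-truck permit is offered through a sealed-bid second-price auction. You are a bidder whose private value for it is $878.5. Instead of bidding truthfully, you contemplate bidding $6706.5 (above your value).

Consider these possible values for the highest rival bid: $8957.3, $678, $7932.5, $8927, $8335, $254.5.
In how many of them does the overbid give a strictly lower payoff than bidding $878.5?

0

The deviation hurts exactly when the highest competing bid lies strictly between $878.5 and $6706.5 — overbidding then wins at a price above your value.
$8957.3: above both → same outcome either way.
$678: below both → same outcome either way.
$7932.5: above both → same outcome either way.
$8927: above both → same outcome either way.
$8335: above both → same outcome either way.
$254.5: below both → same outcome either way.
Count: 0.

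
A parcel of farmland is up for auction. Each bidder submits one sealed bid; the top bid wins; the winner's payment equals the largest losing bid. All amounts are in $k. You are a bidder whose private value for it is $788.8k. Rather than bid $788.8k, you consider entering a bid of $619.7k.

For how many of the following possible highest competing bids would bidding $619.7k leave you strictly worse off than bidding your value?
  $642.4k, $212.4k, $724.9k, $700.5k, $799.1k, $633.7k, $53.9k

4

The deviation hurts exactly when the highest competing bid lies strictly between $619.7k and $788.8k — underbidding then forfeits a profitable win.
$642.4k: inside the interval → strictly worse (loss $146.4k).
$212.4k: below both → same outcome either way.
$724.9k: inside the interval → strictly worse (loss $63.9k).
$700.5k: inside the interval → strictly worse (loss $88.3k).
$799.1k: above both → same outcome either way.
$633.7k: inside the interval → strictly worse (loss $155.1k).
$53.9k: below both → same outcome either way.
Count: 4.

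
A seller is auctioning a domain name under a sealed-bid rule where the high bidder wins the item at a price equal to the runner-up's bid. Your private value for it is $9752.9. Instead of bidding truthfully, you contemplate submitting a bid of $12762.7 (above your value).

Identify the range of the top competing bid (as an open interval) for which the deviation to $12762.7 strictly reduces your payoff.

If the competing bid is below $9752.9, both bids win at the same price — no difference.
If it is above $12762.7, both bids lose — no difference.
If it lies strictly between $9752.9 and $12762.7, bidding your value loses (payoff 0) while bidding $12762.7 wins at a price above your value (payoff negative).
So the deviation strictly hurts on the open interval ($9752.9, $12762.7).

($9752.9, $12762.7)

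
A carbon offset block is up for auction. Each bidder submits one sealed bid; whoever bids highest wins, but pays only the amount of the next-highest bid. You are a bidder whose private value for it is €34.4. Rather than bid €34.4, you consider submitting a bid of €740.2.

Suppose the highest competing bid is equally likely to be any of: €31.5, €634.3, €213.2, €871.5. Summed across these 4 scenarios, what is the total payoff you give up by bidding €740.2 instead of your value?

€778.7

The deviation costs you only when the competing bid falls strictly between €34.4 and €740.2; elsewhere both bids give the same outcome.
€31.5: outcomes coincide → loss €0.
€634.3: truthful payoff €0, deviation payoff −€599.9 → loss €599.9.
€213.2: truthful payoff €0, deviation payoff −€178.8 → loss €178.8.
€871.5: outcomes coincide → loss €0.
Total loss = €599.9 + €178.8 = €778.7.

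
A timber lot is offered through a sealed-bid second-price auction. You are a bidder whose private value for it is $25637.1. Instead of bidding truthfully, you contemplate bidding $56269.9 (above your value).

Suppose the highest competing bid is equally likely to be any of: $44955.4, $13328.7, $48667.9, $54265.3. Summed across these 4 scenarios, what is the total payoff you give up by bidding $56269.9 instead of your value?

The deviation costs you only when the competing bid falls strictly between $25637.1 and $56269.9; elsewhere both bids give the same outcome.
$44955.4: truthful payoff $0, deviation payoff −$19318.3 → loss $19318.3.
$13328.7: outcomes coincide → loss $0.
$48667.9: truthful payoff $0, deviation payoff −$23030.8 → loss $23030.8.
$54265.3: truthful payoff $0, deviation payoff −$28628.2 → loss $28628.2.
Total loss = $19318.3 + $23030.8 + $28628.2 = $70977.3.
In a second-price auction your bid sets only whether you win, not what you pay, so bidding your true value is weakly dominant.

$70977.3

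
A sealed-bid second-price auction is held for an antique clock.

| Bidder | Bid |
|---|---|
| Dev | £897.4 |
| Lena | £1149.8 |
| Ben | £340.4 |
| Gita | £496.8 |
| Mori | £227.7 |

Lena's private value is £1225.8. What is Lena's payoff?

Highest bid: Lena at £1149.8, so Lena wins.
Second-highest bid: Dev at £897.4 — that is the price the winner pays.
Lena's payoff = value − price = £1225.8 − £897.4 = £328.4.

£328.4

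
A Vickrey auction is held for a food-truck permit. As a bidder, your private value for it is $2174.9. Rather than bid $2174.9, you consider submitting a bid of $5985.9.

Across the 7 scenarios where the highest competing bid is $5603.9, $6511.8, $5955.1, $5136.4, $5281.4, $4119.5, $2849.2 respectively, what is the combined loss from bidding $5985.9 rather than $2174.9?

The deviation costs you only when the competing bid falls strictly between $2174.9 and $5985.9; elsewhere both bids give the same outcome.
$5603.9: truthful payoff $0, deviation payoff −$3429 → loss $3429.
$6511.8: outcomes coincide → loss $0.
$5955.1: truthful payoff $0, deviation payoff −$3780.2 → loss $3780.2.
$5136.4: truthful payoff $0, deviation payoff −$2961.5 → loss $2961.5.
$5281.4: truthful payoff $0, deviation payoff −$3106.5 → loss $3106.5.
$4119.5: truthful payoff $0, deviation payoff −$1944.6 → loss $1944.6.
$2849.2: truthful payoff $0, deviation payoff −$674.3 → loss $674.3.
Total loss = $3429 + $3780.2 + $2961.5 + $3106.5 + $1944.6 + $674.3 = $15896.1.

$15896.1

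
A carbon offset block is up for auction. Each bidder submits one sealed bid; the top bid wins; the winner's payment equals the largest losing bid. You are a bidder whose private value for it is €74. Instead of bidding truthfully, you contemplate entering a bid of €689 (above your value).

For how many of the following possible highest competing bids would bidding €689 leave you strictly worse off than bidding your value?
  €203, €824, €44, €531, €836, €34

2

The deviation hurts exactly when the highest competing bid lies strictly between €74 and €689 — overbidding then wins at a price above your value.
€203: inside the interval → strictly worse (loss €129).
€824: above both → same outcome either way.
€44: below both → same outcome either way.
€531: inside the interval → strictly worse (loss €457).
€836: above both → same outcome either way.
€34: below both → same outcome either way.
Count: 2.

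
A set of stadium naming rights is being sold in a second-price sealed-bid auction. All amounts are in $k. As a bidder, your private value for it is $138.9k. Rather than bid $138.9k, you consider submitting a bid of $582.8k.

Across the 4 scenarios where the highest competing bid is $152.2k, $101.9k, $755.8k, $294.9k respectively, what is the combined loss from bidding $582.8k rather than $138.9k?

The deviation costs you only when the competing bid falls strictly between $138.9k and $582.8k; elsewhere both bids give the same outcome.
$152.2k: truthful payoff $0k, deviation payoff −$13.3k → loss $13.3k.
$101.9k: outcomes coincide → loss $0k.
$755.8k: outcomes coincide → loss $0k.
$294.9k: truthful payoff $0k, deviation payoff −$156k → loss $156k.
Total loss = $13.3k + $156k = $169.3k.

$169.3k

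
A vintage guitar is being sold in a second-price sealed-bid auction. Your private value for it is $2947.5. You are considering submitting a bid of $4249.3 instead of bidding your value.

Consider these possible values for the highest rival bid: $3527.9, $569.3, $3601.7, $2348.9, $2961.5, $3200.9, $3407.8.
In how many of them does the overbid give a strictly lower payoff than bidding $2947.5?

The deviation hurts exactly when the highest competing bid lies strictly between $2947.5 and $4249.3 — overbidding then wins at a price above your value.
$3527.9: inside the interval → strictly worse (loss $580.4).
$569.3: below both → same outcome either way.
$3601.7: inside the interval → strictly worse (loss $654.2).
$2348.9: below both → same outcome either way.
$2961.5: inside the interval → strictly worse (loss $14).
$3200.9: inside the interval → strictly worse (loss $253.4).
$3407.8: inside the interval → strictly worse (loss $460.3).
Count: 5.

5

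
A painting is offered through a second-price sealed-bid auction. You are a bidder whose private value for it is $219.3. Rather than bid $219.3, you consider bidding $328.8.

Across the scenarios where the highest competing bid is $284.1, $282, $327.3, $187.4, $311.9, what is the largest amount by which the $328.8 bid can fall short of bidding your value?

$284.1: truthful gives $0, deviation gives −$64.8 → loss $64.8.
$282: truthful gives $0, deviation gives −$62.7 → loss $62.7.
$327.3: truthful gives $0, deviation gives −$108 → loss $108.
$187.4: same outcome either way → loss $0.
$311.9: truthful gives $0, deviation gives −$92.6 → loss $92.6.
Maximum loss: $108.

$108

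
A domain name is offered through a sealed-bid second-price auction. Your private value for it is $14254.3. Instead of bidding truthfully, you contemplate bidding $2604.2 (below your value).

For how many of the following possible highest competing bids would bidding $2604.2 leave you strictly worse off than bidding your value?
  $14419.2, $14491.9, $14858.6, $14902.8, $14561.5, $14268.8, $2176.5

The deviation hurts exactly when the highest competing bid lies strictly between $2604.2 and $14254.3 — underbidding then forfeits a profitable win.
$14419.2: above both → same outcome either way.
$14491.9: above both → same outcome either way.
$14858.6: above both → same outcome either way.
$14902.8: above both → same outcome either way.
$14561.5: above both → same outcome either way.
$14268.8: above both → same outcome either way.
$2176.5: below both → same outcome either way.
Count: 0.

0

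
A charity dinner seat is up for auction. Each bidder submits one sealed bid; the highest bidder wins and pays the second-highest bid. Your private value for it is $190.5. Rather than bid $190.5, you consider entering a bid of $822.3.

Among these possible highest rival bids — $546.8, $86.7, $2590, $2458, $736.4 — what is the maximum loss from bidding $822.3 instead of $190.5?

$545.9

$546.8: truthful gives $0, deviation gives −$356.3 → loss $356.3.
$86.7: same outcome either way → loss $0.
$2590: same outcome either way → loss $0.
$2458: same outcome either way → loss $0.
$736.4: truthful gives $0, deviation gives −$545.9 → loss $545.9.
Maximum loss: $545.9.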